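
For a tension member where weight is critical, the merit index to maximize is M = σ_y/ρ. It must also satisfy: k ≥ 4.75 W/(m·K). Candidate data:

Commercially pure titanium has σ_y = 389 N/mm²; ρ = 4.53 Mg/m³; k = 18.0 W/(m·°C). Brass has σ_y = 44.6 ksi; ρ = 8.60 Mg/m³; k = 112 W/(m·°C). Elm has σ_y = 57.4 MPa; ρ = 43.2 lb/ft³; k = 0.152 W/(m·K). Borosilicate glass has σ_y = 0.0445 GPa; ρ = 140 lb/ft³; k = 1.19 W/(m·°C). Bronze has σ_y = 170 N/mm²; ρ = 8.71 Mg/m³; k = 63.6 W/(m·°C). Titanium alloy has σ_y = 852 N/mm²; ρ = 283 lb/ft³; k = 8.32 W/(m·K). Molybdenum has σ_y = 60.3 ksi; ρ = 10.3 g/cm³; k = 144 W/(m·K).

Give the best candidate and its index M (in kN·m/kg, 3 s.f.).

Screen on constraints: k ≥ 4.75 W/(m·K). Survivors: commercially pure titanium, brass, bronze, titanium alloy, molybdenum.
In SI units:
  commercially pure titanium: σ_y = 389.0 MPa, ρ = 4530 kg/m³
  brass: σ_y = 307.5 MPa, ρ = 8600 kg/m³
  bronze: σ_y = 170.0 MPa, ρ = 8710 kg/m³
  titanium alloy: σ_y = 852.0 MPa, ρ = 4533 kg/m³
  molybdenum: σ_y = 415.8 MPa, ρ = 10300 kg/m³
  titanium alloy: M = 188 kN·m/kg
  commercially pure titanium: M = 85.9 kN·m/kg
  molybdenum: M = 40.4 kN·m/kg
  brass: M = 35.8 kN·m/kg
  bronze: M = 19.5 kN·m/kg
Titanium alloy has the largest M.

titanium alloy, M = 188 kN·m/kg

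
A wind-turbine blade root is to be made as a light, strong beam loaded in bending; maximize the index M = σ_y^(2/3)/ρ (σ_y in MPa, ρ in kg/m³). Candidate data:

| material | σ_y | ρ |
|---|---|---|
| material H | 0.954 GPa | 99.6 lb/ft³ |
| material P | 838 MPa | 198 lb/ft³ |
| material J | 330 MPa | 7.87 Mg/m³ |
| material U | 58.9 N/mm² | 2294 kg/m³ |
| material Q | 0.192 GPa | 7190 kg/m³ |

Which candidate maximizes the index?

material H

Normalizing units and computing the index:
  material H: σ_y = 954.0 MPa, ρ = 1595 kg/m³
  material P: σ_y = 838.0 MPa, ρ = 3172 kg/m³
  material J: σ_y = 330.0 MPa, ρ = 7870 kg/m³
  material U: σ_y = 58.90 MPa, ρ = 2294 kg/m³
  material Q: σ_y = 192.0 MPa, ρ = 7190 kg/m³
  material H: M = 60.7×10⁻³
  material P: M = 28.0×10⁻³
  material U: M = 6.60×10⁻³
  material J: M = 6.07×10⁻³
  material Q: M = 4.63×10⁻³
Material H has the largest M.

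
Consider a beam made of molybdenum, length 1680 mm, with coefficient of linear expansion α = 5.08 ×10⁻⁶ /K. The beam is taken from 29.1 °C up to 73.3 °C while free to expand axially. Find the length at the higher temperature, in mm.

ΔT = 73.3 − 29.1 = 44.20 K.
ΔL = α·L₀·ΔT = 5.08×10⁻⁶ × 1680 mm × 44.20 K = 0.377 mm.
L = L₀ + ΔL = 1680 + 0.377 = 1680.4 mm.

1680.4 mm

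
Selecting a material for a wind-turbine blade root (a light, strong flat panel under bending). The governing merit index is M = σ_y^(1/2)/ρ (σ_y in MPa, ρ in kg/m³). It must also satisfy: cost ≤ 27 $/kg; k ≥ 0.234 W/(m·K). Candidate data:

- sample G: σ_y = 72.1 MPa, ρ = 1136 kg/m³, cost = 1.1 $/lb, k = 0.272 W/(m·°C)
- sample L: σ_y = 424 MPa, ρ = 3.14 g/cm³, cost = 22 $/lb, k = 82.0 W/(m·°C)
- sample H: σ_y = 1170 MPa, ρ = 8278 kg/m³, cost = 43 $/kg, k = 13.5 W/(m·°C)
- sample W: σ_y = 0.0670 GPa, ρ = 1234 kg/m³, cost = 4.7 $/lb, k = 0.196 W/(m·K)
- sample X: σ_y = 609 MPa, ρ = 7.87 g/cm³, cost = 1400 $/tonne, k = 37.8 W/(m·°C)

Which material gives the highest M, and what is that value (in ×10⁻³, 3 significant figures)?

Screen on constraints: cost ≤ 27 $/kg; k ≥ 0.234 W/(m·K). Survivors: sample G, sample X.
After converting to SI:
  sample G: σ_y = 72.10 MPa, ρ = 1136 kg/m³
  sample X: σ_y = 609.0 MPa, ρ = 7870 kg/m³
  sample G: M = 7.47×10⁻³
  sample X: M = 3.14×10⁻³
Highest index: sample G.

sample G, M = 7.47×10⁻³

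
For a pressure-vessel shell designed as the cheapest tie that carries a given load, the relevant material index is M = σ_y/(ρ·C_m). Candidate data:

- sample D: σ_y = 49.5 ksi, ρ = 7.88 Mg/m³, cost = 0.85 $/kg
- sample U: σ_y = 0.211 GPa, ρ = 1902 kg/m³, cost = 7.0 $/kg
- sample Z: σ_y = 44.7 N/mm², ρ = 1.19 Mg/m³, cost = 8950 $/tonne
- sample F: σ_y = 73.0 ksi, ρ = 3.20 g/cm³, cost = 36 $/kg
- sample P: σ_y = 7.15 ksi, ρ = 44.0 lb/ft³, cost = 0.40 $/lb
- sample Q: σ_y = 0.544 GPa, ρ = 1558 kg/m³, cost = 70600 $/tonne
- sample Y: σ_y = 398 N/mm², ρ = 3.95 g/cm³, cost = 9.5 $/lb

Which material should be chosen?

sample P

Convert each candidate to consistent units, then evaluate M:
  sample D: σ_y = 341.3 MPa, ρ = 7880 kg/m³, cost = 0.8500 $/kg
  sample U: σ_y = 211.0 MPa, ρ = 1902 kg/m³, cost = 7.000 $/kg
  sample Z: σ_y = 44.70 MPa, ρ = 1190 kg/m³, cost = 8.950 $/kg
  sample F: σ_y = 503.3 MPa, ρ = 3200 kg/m³, cost = 36.00 $/kg
  sample P: σ_y = 49.30 MPa, ρ = 704.8 kg/m³, cost = 0.8818 $/kg
  sample Q: σ_y = 544.0 MPa, ρ = 1558 kg/m³, cost = 70.60 $/kg
  sample Y: σ_y = 398.0 MPa, ρ = 3950 kg/m³, cost = 20.94 $/kg
  sample P: M = 79.3 kN·m per $
  sample D: M = 51.0 kN·m per $
  sample U: M = 15.8 kN·m per $
  sample Q: M = 4.95 kN·m per $
  sample Y: M = 4.81 kN·m per $
  sample F: M = 4.37 kN·m per $
  sample Z: M = 4.20 kN·m per $
Sample P ranks first.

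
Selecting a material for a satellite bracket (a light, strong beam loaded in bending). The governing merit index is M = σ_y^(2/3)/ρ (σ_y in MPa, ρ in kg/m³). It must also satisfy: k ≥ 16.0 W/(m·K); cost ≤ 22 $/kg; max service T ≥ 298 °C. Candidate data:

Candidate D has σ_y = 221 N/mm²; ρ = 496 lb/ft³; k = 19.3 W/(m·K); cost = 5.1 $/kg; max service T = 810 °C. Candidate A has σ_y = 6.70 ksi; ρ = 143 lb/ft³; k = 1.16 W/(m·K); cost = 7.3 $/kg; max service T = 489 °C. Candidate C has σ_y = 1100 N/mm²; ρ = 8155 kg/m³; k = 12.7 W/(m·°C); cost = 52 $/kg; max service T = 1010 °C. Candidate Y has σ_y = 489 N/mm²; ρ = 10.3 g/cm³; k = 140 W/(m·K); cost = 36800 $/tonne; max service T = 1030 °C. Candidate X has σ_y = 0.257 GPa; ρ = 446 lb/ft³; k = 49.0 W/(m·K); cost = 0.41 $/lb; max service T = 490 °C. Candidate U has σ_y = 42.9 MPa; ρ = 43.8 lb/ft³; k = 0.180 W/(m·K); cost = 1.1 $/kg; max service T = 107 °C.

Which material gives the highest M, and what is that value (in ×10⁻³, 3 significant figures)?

Screen on constraints: k ≥ 16.0 W/(m·K); cost ≤ 22 $/kg; max service T ≥ 298 °C. Survivors: candidate D, candidate X.
Putting every candidate on a common basis:
  candidate D: σ_y = 221.0 MPa, ρ = 7945 kg/m³
  candidate X: σ_y = 257.0 MPa, ρ = 7144 kg/m³
  candidate X: M = 5.66×10⁻³
  candidate D: M = 4.60×10⁻³
Candidate X has the largest M.

candidate X, M = 5.66×10⁻³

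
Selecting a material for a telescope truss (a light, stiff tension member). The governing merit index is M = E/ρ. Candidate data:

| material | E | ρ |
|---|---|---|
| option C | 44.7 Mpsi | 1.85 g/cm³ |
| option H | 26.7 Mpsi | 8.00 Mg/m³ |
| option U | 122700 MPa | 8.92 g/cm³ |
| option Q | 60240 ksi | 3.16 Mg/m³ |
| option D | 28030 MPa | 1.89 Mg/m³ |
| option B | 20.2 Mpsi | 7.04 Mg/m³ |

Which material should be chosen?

option C

Normalizing units and computing the index:
  option C: E = 308.2 GPa, ρ = 1850 kg/m³
  option H: E = 184.1 GPa, ρ = 8000 kg/m³
  option U: E = 122.7 GPa, ρ = 8920 kg/m³
  option Q: E = 415.3 GPa, ρ = 3160 kg/m³
  option D: E = 28.03 GPa, ρ = 1890 kg/m³
  option B: E = 139.3 GPa, ρ = 7040 kg/m³
  option C: M = 167 MN·m/kg
  option Q: M = 131 MN·m/kg
  option H: M = 23.0 MN·m/kg
  option B: M = 19.8 MN·m/kg
  option D: M = 14.8 MN·m/kg
  option U: M = 13.8 MN·m/kg
Highest index: option C.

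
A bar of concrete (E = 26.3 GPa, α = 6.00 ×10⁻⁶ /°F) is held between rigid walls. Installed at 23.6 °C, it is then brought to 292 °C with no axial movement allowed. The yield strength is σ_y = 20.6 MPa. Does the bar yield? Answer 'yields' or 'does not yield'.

yields

α = 6.00×10⁻⁶/°F × 9/5 = 10.8×10⁻⁶/K.
ΔT = 268.4 K. Constrained thermal stress σ = E·α·ΔT = 26.30×10³ MPa × 10.8×10⁻⁶ × 268.4 = 76.2 MPa (compressive).
Compare to σ_y = 20.6 MPa: σ ≥ σ_y, so it yields.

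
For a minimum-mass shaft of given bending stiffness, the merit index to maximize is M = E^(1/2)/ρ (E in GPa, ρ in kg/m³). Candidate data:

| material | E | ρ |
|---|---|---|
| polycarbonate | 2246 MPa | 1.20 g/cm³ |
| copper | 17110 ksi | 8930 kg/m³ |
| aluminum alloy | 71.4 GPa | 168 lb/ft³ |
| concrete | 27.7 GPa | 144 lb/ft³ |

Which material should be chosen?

Putting every candidate on a common basis:
  polycarbonate: E = 2.246 GPa, ρ = 1200 kg/m³
  copper: E = 118.0 GPa, ρ = 8930 kg/m³
  aluminum alloy: E = 71.40 GPa, ρ = 2691 kg/m³
  concrete: E = 27.70 GPa, ρ = 2307 kg/m³
  aluminum alloy: M = 3.14×10⁻³
  concrete: M = 2.28×10⁻³
  polycarbonate: M = 1.25×10⁻³
  copper: M = 1.22×10⁻³
Highest index: aluminum alloy.

aluminum alloy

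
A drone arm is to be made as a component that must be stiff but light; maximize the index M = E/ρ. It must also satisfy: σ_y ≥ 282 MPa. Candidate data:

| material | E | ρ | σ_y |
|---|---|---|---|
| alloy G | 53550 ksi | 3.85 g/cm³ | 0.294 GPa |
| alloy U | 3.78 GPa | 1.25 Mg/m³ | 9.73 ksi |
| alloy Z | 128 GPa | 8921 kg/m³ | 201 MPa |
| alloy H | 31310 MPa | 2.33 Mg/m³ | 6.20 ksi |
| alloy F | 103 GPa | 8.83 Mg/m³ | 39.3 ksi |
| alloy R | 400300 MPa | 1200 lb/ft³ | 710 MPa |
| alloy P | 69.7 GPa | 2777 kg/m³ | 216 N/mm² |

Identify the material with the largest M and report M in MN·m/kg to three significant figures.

alloy G, M = 95.9 MN·m/kg

Screen on constraints: σ_y ≥ 282 MPa. Survivors: alloy G, alloy R.
After converting to SI:
  alloy G: E = 369.2 GPa, ρ = 3850 kg/m³
  alloy R: E = 400.3 GPa, ρ = 19220 kg/m³
  alloy G: M = 95.9 MN·m/kg
  alloy R: M = 20.8 MN·m/kg
The maximum is for alloy G.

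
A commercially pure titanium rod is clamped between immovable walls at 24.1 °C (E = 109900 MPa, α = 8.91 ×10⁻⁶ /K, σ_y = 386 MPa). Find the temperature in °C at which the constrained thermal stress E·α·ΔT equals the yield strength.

418 °C

E = 109900 MPa = 109.9 GPa.
E·α·ΔT = 386.0 MPa ⇒ ΔT = 386.0 / (109.9×10³ × 8.91×10⁻⁶) = 394.2 K.
T = 24.1 + 394.2 = 418.3 °C.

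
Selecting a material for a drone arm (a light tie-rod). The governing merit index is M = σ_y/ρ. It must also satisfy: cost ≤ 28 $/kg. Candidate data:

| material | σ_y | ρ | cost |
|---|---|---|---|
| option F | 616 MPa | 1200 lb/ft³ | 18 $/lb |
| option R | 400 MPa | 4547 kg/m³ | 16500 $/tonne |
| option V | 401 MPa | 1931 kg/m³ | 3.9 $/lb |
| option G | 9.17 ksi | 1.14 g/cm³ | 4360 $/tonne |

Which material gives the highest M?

option V

Screen on constraints: cost ≤ 28 $/kg. Survivors: option R, option V, option G.
Putting every candidate on a common basis:
  option R: σ_y = 400.0 MPa, ρ = 4547 kg/m³
  option V: σ_y = 401.0 MPa, ρ = 1931 kg/m³
  option G: σ_y = 63.22 MPa, ρ = 1140 kg/m³
  option V: M = 208 kN·m/kg
  option R: M = 88.0 kN·m/kg
  option G: M = 55.5 kN·m/kg
The maximum is for option V.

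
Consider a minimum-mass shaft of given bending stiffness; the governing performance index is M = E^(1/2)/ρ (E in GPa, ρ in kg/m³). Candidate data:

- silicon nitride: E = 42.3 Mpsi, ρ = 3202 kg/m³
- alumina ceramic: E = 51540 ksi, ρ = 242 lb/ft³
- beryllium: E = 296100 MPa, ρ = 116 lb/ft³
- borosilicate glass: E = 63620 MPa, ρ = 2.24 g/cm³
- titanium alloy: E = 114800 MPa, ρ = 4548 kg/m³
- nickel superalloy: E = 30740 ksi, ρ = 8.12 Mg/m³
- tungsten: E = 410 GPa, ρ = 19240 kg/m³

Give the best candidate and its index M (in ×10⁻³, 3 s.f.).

After converting to SI:
  silicon nitride: E = 291.6 GPa, ρ = 3202 kg/m³
  alumina ceramic: E = 355.4 GPa, ρ = 3876 kg/m³
  beryllium: E = 296.1 GPa, ρ = 1858 kg/m³
  borosilicate glass: E = 63.62 GPa, ρ = 2240 kg/m³
  titanium alloy: E = 114.8 GPa, ρ = 4548 kg/m³
  nickel superalloy: E = 211.9 GPa, ρ = 8120 kg/m³
  tungsten: E = 410.0 GPa, ρ = 19240 kg/m³
  beryllium: M = 9.26×10⁻³
  silicon nitride: M = 5.33×10⁻³
  alumina ceramic: M = 4.86×10⁻³
  borosilicate glass: M = 3.56×10⁻³
  titanium alloy: M = 2.36×10⁻³
  nickel superalloy: M = 1.79×10⁻³
  tungsten: M = 1.05×10⁻³
Beryllium ranks first.

beryllium, M = 9.26×10⁻³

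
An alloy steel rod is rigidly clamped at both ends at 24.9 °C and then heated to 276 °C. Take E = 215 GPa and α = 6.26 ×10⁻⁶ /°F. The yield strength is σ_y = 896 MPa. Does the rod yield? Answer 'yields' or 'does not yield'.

does not yield

α = 6.26×10⁻⁶/°F × 9/5 = 11.3×10⁻⁶/K.
ΔT = 251.1 K. Constrained thermal stress σ = E·α·ΔT = 215.0×10³ MPa × 11.3×10⁻⁶ × 251.1 = 608 MPa (compressive).
Compare to σ_y = 896 MPa: σ < σ_y, so it does not yield.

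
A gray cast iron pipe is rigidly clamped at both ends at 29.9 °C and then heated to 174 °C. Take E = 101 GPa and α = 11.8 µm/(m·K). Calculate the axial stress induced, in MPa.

172 MPa

ΔT = 144.1 K. Constrained thermal stress σ = E·α·ΔT = 101.0×10³ MPa × 11.8×10⁻⁶ × 144.1 = 172 MPa (compressive).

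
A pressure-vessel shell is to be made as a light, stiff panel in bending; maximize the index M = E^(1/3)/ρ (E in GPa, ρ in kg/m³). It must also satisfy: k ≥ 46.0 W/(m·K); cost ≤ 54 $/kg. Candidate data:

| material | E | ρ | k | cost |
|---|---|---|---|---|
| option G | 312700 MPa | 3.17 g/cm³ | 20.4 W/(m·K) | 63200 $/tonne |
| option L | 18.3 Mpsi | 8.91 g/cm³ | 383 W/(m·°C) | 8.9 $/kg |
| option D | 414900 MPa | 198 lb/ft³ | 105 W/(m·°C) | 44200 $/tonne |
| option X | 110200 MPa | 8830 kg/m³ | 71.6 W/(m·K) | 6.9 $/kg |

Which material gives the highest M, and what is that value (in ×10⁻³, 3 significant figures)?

option D, M = 2.35×10⁻³

Screen on constraints: k ≥ 46.0 W/(m·K); cost ≤ 54 $/kg. Survivors: option L, option D, option X.
In SI units:
  option L: E = 126.2 GPa, ρ = 8910 kg/m³
  option D: E = 414.9 GPa, ρ = 3172 kg/m³
  option X: E = 110.2 GPa, ρ = 8830 kg/m³
  option D: M = 2.35×10⁻³
  option L: M = 0.563×10⁻³
  option X: M = 0.543×10⁻³
The maximum is for option D.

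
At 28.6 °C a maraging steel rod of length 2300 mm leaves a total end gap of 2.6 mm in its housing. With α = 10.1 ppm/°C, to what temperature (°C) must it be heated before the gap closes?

α·L₀·ΔT = 2.6 mm ⇒ ΔT = 2.6 / (10.1×10⁻⁶ × 2300.0) = 111.9 K.
T = 28.6 + 111.9 = 140.5 °C.

141 °C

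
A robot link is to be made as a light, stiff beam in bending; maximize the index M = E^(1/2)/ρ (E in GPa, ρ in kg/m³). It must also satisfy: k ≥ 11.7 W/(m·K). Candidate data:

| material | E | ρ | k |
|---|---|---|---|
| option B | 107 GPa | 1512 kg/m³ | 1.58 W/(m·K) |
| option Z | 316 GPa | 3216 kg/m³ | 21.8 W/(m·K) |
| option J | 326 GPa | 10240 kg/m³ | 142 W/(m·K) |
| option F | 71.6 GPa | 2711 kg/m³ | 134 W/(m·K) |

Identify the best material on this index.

Screen on constraints: k ≥ 11.7 W/(m·K). Survivors: option Z, option J, option F.
Per-candidate index values:
  option Z: M = 5.53×10⁻³
  option F: M = 3.12×10⁻³
  option J: M = 1.76×10⁻³
Option Z has the largest M.

option Z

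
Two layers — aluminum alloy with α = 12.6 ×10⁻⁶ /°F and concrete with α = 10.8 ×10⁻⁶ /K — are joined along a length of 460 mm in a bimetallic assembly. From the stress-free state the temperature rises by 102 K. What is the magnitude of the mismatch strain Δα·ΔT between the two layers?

aluminum alloy: α = 12.6×10⁻⁶/°F × 9/5 = 22.7×10⁻⁶/K.
Δα = |22.7 − 10.8|×10⁻⁶/K = 11.9×10⁻⁶/K.
Mismatch strain = Δα·ΔT = 11.9×10⁻⁶ × 102.0 = 1.21×10⁻³.

1.21×10⁻³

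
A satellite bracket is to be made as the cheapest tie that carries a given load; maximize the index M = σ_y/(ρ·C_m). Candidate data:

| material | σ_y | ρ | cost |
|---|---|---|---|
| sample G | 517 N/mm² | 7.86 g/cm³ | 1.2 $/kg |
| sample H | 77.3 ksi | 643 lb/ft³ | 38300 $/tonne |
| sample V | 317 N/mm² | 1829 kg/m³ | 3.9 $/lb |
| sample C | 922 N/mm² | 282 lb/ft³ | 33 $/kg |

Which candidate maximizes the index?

In SI units:
  sample G: σ_y = 517.0 MPa, ρ = 7860 kg/m³, cost = 1.200 $/kg
  sample H: σ_y = 533.0 MPa, ρ = 10300 kg/m³, cost = 38.30 $/kg
  sample V: σ_y = 317.0 MPa, ρ = 1829 kg/m³, cost = 8.598 $/kg
  sample C: σ_y = 922.0 MPa, ρ = 4517 kg/m³, cost = 33.00 $/kg
  sample G: M = 54.8 kN·m per $
  sample V: M = 20.2 kN·m per $
  sample C: M = 6.19 kN·m per $
  sample H: M = 1.35 kN·m per $
The maximum is for sample G.

sample G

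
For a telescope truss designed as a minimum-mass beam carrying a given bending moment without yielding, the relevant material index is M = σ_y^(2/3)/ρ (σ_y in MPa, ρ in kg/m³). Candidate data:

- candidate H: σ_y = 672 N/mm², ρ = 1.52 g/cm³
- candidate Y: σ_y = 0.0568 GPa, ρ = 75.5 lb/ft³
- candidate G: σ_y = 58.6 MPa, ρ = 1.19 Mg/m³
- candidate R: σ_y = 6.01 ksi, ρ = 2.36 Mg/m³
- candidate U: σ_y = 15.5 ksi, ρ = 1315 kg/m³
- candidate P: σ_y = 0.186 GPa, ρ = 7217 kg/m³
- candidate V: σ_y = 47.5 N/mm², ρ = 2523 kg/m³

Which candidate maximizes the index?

In SI units:
  candidate H: σ_y = 672.0 MPa, ρ = 1520 kg/m³
  candidate Y: σ_y = 56.80 MPa, ρ = 1209 kg/m³
  candidate G: σ_y = 58.60 MPa, ρ = 1190 kg/m³
  candidate R: σ_y = 41.44 MPa, ρ = 2360 kg/m³
  candidate U: σ_y = 106.9 MPa, ρ = 1315 kg/m³
  candidate P: σ_y = 186.0 MPa, ρ = 7217 kg/m³
  candidate V: σ_y = 47.50 MPa, ρ = 2523 kg/m³
  candidate H: M = 50.5×10⁻³
  candidate U: M = 17.1×10⁻³
  candidate G: M = 12.7×10⁻³
  candidate Y: M = 12.2×10⁻³
  candidate V: M = 5.20×10⁻³
  candidate R: M = 5.07×10⁻³
  candidate P: M = 4.51×10⁻³
Candidate H ranks first.

candidate H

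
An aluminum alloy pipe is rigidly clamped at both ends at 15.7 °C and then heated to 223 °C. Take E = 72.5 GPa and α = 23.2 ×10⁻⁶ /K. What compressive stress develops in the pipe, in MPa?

349 MPa

ΔT = 207.3 K. Constrained thermal stress σ = E·α·ΔT = 72.50×10³ MPa × 23.2×10⁻⁶ × 207.3 = 349 MPa (compressive).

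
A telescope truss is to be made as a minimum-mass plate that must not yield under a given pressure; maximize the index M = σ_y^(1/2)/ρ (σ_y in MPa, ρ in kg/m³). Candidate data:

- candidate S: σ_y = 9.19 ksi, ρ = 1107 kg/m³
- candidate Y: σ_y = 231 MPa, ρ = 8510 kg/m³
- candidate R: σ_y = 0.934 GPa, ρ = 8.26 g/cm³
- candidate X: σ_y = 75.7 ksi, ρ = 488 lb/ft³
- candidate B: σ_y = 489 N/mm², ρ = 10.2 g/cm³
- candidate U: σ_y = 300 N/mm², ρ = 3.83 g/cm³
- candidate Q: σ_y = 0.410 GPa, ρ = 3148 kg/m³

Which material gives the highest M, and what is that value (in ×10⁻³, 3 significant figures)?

candidate S, M = 7.19×10⁻³

Putting every candidate on a common basis:
  candidate S: σ_y = 63.36 MPa, ρ = 1107 kg/m³
  candidate Y: σ_y = 231.0 MPa, ρ = 8510 kg/m³
  candidate R: σ_y = 934.0 MPa, ρ = 8260 kg/m³
  candidate X: σ_y = 521.9 MPa, ρ = 7817 kg/m³
  candidate B: σ_y = 489.0 MPa, ρ = 10200 kg/m³
  candidate U: σ_y = 300.0 MPa, ρ = 3830 kg/m³
  candidate Q: σ_y = 410.0 MPa, ρ = 3148 kg/m³
  candidate S: M = 7.19×10⁻³
  candidate Q: M = 6.43×10⁻³
  candidate U: M = 4.52×10⁻³
  candidate R: M = 3.70×10⁻³
  candidate X: M = 2.92×10⁻³
  candidate B: M = 2.17×10⁻³
  candidate Y: M = 1.79×10⁻³
Candidate S has the largest M.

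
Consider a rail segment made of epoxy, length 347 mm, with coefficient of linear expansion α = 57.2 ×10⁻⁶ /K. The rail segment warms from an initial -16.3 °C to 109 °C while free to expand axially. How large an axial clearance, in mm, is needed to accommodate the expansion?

2.49 mm

ΔT = 109 − (-16.3) = 125.3 K.
ΔL = α·L₀·ΔT = 57.2×10⁻⁶ × 347 mm × 125.3 K = 2.49 mm.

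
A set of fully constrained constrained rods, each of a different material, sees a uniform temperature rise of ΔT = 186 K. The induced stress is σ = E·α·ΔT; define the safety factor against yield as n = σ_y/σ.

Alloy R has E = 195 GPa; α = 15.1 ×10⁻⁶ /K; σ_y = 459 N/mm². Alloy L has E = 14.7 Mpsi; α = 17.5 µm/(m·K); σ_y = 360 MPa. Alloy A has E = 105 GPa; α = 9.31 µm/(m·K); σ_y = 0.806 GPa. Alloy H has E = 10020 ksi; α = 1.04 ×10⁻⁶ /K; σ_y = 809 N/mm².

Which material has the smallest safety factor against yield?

alloy R

With everything in SI (GPa, ×10⁻⁶/K, MPa):
  alloy R: E = 195.0, α = 15.1, σ_y = 459.0 → σ = 548 MPa, n = 0.838
  alloy L: E = 101.4, α = 17.5, σ_y = 360.0 → σ = 330 MPa, n = 1.09
  alloy A: E = 105.0, α = 9.31, σ_y = 806.0 → σ = 182 MPa, n = 4.43
  alloy H: E = 69.09, α = 1.04, σ_y = 809.0 → σ = 13.4 MPa, n = 60.5
Smallest n: alloy R with n = 0.838.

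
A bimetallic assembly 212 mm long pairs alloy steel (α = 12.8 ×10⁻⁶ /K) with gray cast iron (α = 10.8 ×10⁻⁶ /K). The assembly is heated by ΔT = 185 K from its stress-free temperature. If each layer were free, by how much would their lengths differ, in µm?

78.4 µm

Δα = |12.8 − 10.8|×10⁻⁶/K = 2.00×10⁻⁶/K.
ΔL_mismatch = Δα·L·ΔT = 2.00×10⁻⁶ × 212.0 mm × 185.0 K = 78.4 µm.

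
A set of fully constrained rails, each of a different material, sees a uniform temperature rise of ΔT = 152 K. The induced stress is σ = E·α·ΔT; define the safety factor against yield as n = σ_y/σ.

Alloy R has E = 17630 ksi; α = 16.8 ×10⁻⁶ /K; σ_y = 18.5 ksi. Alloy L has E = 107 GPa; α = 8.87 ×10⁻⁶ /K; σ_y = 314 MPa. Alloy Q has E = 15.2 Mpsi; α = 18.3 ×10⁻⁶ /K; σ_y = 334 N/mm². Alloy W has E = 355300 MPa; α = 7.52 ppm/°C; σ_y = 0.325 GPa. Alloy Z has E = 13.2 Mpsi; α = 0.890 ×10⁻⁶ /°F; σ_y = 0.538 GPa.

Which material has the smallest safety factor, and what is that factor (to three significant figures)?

In consistent units (E in GPa, α in ×10⁻⁶/K, σ_y in MPa):
  alloy R: E = 121.6, α = 16.8, σ_y = 127.6 → σ = 310 MPa, n = 0.411
  alloy L: E = 107.0, α = 8.87, σ_y = 314.0 → σ = 144 MPa, n = 2.18
  alloy Q: E = 104.8, α = 18.3, σ_y = 334.0 → σ = 292 MPa, n = 1.15
  alloy W: E = 355.3, α = 7.52, σ_y = 325.0 → σ = 406 MPa, n = 0.800
  alloy Z: E = 91.01, α = 1.60, σ_y = 538.0 → σ = 22.2 MPa, n = 24.3
Smallest n: alloy R with n = 0.411.

alloy R, n = 0.411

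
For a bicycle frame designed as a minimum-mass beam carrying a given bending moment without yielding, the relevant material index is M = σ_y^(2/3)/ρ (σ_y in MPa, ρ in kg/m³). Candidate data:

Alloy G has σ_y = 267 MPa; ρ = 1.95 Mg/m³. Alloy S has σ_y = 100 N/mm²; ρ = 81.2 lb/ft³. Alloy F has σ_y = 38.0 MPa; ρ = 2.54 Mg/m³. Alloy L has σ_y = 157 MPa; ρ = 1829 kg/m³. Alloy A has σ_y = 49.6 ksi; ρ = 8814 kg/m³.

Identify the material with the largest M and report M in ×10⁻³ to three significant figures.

alloy G, M = 21.3×10⁻³

After converting to SI:
  alloy G: σ_y = 267.0 MPa, ρ = 1950 kg/m³
  alloy S: σ_y = 100.0 MPa, ρ = 1301 kg/m³
  alloy F: σ_y = 38.00 MPa, ρ = 2540 kg/m³
  alloy L: σ_y = 157.0 MPa, ρ = 1829 kg/m³
  alloy A: σ_y = 342.0 MPa, ρ = 8814 kg/m³
  alloy G: M = 21.3×10⁻³
  alloy S: M = 16.6×10⁻³
  alloy L: M = 15.9×10⁻³
  alloy A: M = 5.55×10⁻³
  alloy F: M = 4.45×10⁻³
Alloy G has the largest M.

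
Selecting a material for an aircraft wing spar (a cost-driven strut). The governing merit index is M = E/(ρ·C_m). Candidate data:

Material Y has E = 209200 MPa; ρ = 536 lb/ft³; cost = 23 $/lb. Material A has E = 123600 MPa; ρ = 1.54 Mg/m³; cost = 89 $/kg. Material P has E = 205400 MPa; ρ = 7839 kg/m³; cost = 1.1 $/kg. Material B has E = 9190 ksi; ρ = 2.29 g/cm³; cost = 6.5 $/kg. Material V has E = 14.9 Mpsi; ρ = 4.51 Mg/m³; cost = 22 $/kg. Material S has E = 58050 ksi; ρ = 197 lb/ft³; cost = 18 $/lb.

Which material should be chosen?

material P

Convert each candidate to consistent units, then evaluate M:
  material Y: E = 209.2 GPa, ρ = 8586 kg/m³, cost = 50.71 $/kg
  material A: E = 123.6 GPa, ρ = 1540 kg/m³, cost = 89.00 $/kg
  material P: E = 205.4 GPa, ρ = 7839 kg/m³, cost = 1.100 $/kg
  material B: E = 63.36 GPa, ρ = 2290 kg/m³, cost = 6.500 $/kg
  material V: E = 102.7 GPa, ρ = 4510 kg/m³, cost = 22.00 $/kg
  material S: E = 400.2 GPa, ρ = 3156 kg/m³, cost = 39.68 $/kg
  material P: M = 23.8 MN·m per $
  material B: M = 4.26 MN·m per $
  material S: M = 3.20 MN·m per $
  material V: M = 1.04 MN·m per $
  material A: M = 0.902 MN·m per $
  material Y: M = 0.481 MN·m per $
Material P has the largest M.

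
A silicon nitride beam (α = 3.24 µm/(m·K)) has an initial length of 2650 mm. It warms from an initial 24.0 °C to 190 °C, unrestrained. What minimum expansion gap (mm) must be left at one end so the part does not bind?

ΔT = 190 − 24.0 = 166.0 K.
ΔL = α·L₀·ΔT = 3.24×10⁻⁶ × 2650 mm × 166.0 K = 1.43 mm.

1.43 mm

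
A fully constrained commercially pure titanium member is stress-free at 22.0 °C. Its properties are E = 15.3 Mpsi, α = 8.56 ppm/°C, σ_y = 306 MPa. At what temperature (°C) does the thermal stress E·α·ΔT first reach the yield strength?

E = 15.3 Mpsi = 105.5 GPa.
E·α·ΔT = 306.0 MPa ⇒ ΔT = 306.0 / (105.5×10³ × 8.56×10⁻⁶) = 338.9 K.
T = 22.0 + 338.9 = 360.9 °C.

361 °C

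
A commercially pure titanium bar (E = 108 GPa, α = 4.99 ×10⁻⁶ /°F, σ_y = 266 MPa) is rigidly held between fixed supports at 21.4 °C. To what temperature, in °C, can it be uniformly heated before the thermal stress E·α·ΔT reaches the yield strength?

α = 4.99×10⁻⁶/°F × 9/5 = 8.98×10⁻⁶/K.
E·α·ΔT = 266.0 MPa ⇒ ΔT = 266.0 / (108.0×10³ × 8.98×10⁻⁶) = 274.2 K.
T = 21.4 + 274.2 = 295.6 °C.

296 °C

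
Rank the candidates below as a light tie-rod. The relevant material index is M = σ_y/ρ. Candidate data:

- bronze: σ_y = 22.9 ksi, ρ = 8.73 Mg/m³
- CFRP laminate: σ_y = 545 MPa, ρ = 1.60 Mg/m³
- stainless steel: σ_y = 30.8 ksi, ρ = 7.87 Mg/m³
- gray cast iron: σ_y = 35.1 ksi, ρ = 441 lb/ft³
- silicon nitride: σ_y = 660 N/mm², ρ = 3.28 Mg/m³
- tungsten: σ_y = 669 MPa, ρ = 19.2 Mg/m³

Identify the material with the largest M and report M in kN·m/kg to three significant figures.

CFRP laminate, M = 341 kN·m/kg

Putting every candidate on a common basis:
  bronze: σ_y = 157.9 MPa, ρ = 8730 kg/m³
  CFRP laminate: σ_y = 545.0 MPa, ρ = 1600 kg/m³
  stainless steel: σ_y = 212.4 MPa, ρ = 7870 kg/m³
  gray cast iron: σ_y = 242.0 MPa, ρ = 7064 kg/m³
  silicon nitride: σ_y = 660.0 MPa, ρ = 3280 kg/m³
  tungsten: σ_y = 669.0 MPa, ρ = 19200 kg/m³
  CFRP laminate: M = 341 kN·m/kg
  silicon nitride: M = 201 kN·m/kg
  tungsten: M = 34.8 kN·m/kg
  gray cast iron: M = 34.3 kN·m/kg
  stainless steel: M = 27.0 kN·m/kg
  bronze: M = 18.1 kN·m/kg
The maximum is for CFRP laminate.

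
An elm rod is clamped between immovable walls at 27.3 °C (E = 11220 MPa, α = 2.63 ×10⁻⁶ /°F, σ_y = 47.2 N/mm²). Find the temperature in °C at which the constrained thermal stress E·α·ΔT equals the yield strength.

916 °C

E = 11220 MPa = 11.22 GPa.
α = 2.63×10⁻⁶/°F × 9/5 = 4.73×10⁻⁶/K.
σ_y = 47.2 N/mm² = 47.20 MPa.
E·α·ΔT = 47.20 MPa ⇒ ΔT = 47.20 / (11.22×10³ × 4.73×10⁻⁶) = 888.6 K.
T = 27.3 + 888.6 = 915.9 °C.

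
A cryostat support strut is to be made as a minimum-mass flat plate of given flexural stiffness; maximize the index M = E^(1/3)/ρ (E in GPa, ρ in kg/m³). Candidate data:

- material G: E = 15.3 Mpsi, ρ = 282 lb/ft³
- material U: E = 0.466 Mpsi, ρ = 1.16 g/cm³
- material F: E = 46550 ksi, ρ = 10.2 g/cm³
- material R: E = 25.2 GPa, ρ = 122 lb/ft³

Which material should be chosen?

In SI units:
  material G: E = 105.5 GPa, ρ = 4517 kg/m³
  material U: E = 3.213 GPa, ρ = 1160 kg/m³
  material F: E = 321.0 GPa, ρ = 10200 kg/m³
  material R: E = 25.20 GPa, ρ = 1954 kg/m³
  material R: M = 1.50×10⁻³
  material U: M = 1.27×10⁻³
  material G: M = 1.05×10⁻³
  material F: M = 0.671×10⁻³
The maximum is for material R.

material R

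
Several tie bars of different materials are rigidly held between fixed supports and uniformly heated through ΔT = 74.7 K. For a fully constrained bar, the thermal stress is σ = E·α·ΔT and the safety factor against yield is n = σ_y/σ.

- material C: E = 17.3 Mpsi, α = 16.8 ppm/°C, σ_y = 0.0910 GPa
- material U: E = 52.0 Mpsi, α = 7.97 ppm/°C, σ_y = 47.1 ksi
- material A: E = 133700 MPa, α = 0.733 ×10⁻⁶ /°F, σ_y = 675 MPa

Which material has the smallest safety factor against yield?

Per material, after unit conversion:
  material C: E = 119.3, α = 16.8, σ_y = 91.00 → σ = 150 MPa, n = 0.608
  material U: E = 358.5, α = 7.97, σ_y = 324.7 → σ = 213 MPa, n = 1.52
  material A: E = 133.7, α = 1.32, σ_y = 675.0 → σ = 13.2 MPa, n = 51.2
Smallest n: material C with n = 0.608.

material C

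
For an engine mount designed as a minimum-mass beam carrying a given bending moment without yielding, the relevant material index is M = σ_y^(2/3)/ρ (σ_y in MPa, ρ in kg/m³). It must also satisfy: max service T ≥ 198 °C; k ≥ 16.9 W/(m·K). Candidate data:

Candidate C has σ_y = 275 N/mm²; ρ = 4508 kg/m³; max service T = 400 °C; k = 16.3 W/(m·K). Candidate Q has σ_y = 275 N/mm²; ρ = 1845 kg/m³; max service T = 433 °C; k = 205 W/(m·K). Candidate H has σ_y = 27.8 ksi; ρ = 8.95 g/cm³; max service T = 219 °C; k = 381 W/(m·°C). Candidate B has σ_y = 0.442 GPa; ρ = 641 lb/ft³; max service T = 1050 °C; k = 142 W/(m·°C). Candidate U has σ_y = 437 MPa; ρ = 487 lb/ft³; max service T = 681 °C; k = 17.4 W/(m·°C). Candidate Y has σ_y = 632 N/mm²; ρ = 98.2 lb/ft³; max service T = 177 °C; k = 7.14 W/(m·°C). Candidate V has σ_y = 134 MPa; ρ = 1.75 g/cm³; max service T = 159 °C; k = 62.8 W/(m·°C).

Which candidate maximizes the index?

candidate Q

Screen on constraints: max service T ≥ 198 °C; k ≥ 16.9 W/(m·K). Survivors: candidate Q, candidate H, candidate B, candidate U.
Putting every candidate on a common basis:
  candidate Q: σ_y = 275.0 MPa, ρ = 1845 kg/m³
  candidate H: σ_y = 191.7 MPa, ρ = 8950 kg/m³
  candidate B: σ_y = 442.0 MPa, ρ = 10270 kg/m³
  candidate U: σ_y = 437.0 MPa, ρ = 7801 kg/m³
  candidate Q: M = 22.9×10⁻³
  candidate U: M = 7.38×10⁻³
  candidate B: M = 5.65×10⁻³
  candidate H: M = 3.71×10⁻³
The maximum is for candidate Q.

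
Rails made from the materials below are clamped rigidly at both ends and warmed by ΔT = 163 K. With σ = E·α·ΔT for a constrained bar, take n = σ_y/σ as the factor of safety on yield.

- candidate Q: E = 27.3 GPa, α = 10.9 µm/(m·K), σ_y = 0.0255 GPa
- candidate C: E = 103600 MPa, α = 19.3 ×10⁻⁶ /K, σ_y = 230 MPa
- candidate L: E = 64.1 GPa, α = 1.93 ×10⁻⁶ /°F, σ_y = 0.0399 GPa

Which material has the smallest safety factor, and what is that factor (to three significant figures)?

candidate Q, n = 0.526

In consistent units (E in GPa, α in ×10⁻⁶/K, σ_y in MPa):
  candidate Q: E = 27.30, α = 10.9, σ_y = 25.50 → σ = 48.5 MPa, n = 0.526
  candidate C: E = 103.6, α = 19.3, σ_y = 230.0 → σ = 326 MPa, n = 0.706
  candidate L: E = 64.10, α = 3.47, σ_y = 39.90 → σ = 36.3 MPa, n = 1.10
Candidate Q has the lowest safety factor, n = 0.526.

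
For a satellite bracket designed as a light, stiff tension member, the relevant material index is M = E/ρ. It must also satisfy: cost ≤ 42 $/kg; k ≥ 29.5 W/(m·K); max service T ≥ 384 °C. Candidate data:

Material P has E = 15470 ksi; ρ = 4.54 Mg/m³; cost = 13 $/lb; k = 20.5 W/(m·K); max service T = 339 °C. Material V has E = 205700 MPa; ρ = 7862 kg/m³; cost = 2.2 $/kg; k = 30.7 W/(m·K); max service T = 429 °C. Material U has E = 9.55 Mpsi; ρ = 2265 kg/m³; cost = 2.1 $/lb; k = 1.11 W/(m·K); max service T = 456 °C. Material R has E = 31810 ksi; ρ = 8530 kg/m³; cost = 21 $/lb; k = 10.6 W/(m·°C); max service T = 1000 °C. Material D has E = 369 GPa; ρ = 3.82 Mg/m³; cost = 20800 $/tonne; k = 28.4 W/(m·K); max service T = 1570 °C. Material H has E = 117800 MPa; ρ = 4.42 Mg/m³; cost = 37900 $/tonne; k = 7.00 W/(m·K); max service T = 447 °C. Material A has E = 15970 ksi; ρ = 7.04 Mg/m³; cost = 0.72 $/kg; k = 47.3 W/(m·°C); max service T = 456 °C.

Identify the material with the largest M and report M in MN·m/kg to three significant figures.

material V, M = 26.2 MN·m/kg

Screen on constraints: cost ≤ 42 $/kg; k ≥ 29.5 W/(m·K); max service T ≥ 384 °C. Survivors: material V, material A.
Putting every candidate on a common basis:
  material V: E = 205.7 GPa, ρ = 7862 kg/m³
  material A: E = 110.1 GPa, ρ = 7040 kg/m³
  material V: M = 26.2 MN·m/kg
  material A: M = 15.6 MN·m/kg
Material V ranks first.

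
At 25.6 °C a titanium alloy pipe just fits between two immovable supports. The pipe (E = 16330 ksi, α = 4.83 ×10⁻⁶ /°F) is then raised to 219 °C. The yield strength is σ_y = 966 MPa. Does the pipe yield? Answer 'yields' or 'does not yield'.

does not yield

E = 16330 ksi = 112.6 GPa.
α = 4.83×10⁻⁶/°F × 9/5 = 8.69×10⁻⁶/K.
ΔT = 193.4 K. Constrained thermal stress σ = E·α·ΔT = 112.6×10³ MPa × 8.69×10⁻⁶ × 193.4 = 189 MPa (compressive).
Compare to σ_y = 966 MPa: σ < σ_y, so it does not yield.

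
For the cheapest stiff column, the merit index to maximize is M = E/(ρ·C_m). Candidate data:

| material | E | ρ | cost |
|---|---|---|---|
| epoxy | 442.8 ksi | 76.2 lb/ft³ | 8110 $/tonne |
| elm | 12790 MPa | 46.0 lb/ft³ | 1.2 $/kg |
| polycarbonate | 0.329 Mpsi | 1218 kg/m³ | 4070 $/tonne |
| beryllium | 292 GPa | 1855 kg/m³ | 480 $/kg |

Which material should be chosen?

elm

Putting every candidate on a common basis:
  epoxy: E = 3.053 GPa, ρ = 1221 kg/m³, cost = 8.110 $/kg
  elm: E = 12.79 GPa, ρ = 736.8 kg/m³, cost = 1.200 $/kg
  polycarbonate: E = 2.268 GPa, ρ = 1218 kg/m³, cost = 4.070 $/kg
  beryllium: E = 292.0 GPa, ρ = 1855 kg/m³, cost = 480.0 $/kg
  elm: M = 14.5 MN·m per $
  polycarbonate: M = 0.458 MN·m per $
  beryllium: M = 0.328 MN·m per $
  epoxy: M = 0.308 MN·m per $
Elm ranks first.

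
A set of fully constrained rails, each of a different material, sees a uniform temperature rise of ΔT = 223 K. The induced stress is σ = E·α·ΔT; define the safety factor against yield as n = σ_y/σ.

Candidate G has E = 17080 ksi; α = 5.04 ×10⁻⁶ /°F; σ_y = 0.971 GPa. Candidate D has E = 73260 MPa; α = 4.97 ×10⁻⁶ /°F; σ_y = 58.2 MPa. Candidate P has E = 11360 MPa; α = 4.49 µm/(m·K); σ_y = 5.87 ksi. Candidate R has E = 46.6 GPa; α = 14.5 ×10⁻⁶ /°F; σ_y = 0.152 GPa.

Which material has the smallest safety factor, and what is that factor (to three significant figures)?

Converting E to GPa, α to ×10⁻⁶/K, σ_y to MPa, then σ and n for each:
  candidate G: E = 117.8, α = 9.07, σ_y = 971.0 → σ = 238 MPa, n = 4.08
  candidate D: E = 73.26, α = 8.95, σ_y = 58.20 → σ = 146 MPa, n = 0.398
  candidate P: E = 11.36, α = 4.49, σ_y = 40.47 → σ = 11.4 MPa, n = 3.56
  candidate R: E = 46.60, α = 26.1, σ_y = 152.0 → σ = 271 MPa, n = 0.560
Candidate D has the lowest safety factor, n = 0.398.

candidate D, n = 0.398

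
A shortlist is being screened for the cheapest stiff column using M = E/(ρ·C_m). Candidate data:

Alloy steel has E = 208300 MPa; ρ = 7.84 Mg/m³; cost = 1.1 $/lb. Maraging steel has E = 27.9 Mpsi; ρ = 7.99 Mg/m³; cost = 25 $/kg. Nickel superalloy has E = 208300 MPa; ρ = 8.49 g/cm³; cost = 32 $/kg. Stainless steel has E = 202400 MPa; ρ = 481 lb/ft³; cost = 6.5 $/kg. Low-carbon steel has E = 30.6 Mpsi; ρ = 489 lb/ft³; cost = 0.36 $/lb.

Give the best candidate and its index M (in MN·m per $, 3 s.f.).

Normalizing units and computing the index:
  alloy steel: E = 208.3 GPa, ρ = 7840 kg/m³, cost = 2.425 $/kg
  maraging steel: E = 192.4 GPa, ρ = 7990 kg/m³, cost = 25.00 $/kg
  nickel superalloy: E = 208.3 GPa, ρ = 8490 kg/m³, cost = 32.00 $/kg
  stainless steel: E = 202.4 GPa, ρ = 7705 kg/m³, cost = 6.500 $/kg
  low-carbon steel: E = 211.0 GPa, ρ = 7833 kg/m³, cost = 0.7937 $/kg
  low-carbon steel: M = 33.9 MN·m per $
  alloy steel: M = 11.0 MN·m per $
  stainless steel: M = 4.04 MN·m per $
  maraging steel: M = 0.963 MN·m per $
  nickel superalloy: M = 0.767 MN·m per $
Highest index: low-carbon steel.

low-carbon steel, M = 33.9 MN·m per $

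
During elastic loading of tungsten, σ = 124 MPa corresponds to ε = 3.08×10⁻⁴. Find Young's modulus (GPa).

E = σ/ε = 124 MPa / 3.08×10⁻⁴ = 402600 MPa = 403 GPa.

403 GPa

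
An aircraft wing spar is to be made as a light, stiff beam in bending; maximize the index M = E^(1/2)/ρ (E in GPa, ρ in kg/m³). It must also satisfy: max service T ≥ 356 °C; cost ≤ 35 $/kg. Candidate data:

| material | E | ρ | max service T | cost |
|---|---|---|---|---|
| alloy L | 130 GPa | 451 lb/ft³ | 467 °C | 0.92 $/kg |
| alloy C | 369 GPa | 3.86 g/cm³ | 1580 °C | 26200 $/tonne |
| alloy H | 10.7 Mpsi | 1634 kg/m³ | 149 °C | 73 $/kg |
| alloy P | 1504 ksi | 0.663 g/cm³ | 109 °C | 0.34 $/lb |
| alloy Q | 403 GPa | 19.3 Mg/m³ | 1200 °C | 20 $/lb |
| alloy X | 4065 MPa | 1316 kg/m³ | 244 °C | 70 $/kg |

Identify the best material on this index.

alloy C

Screen on constraints: max service T ≥ 356 °C; cost ≤ 35 $/kg. Survivors: alloy L, alloy C.
After converting to SI:
  alloy L: E = 130.0 GPa, ρ = 7224 kg/m³
  alloy C: E = 369.0 GPa, ρ = 3860 kg/m³
  alloy C: M = 4.98×10⁻³
  alloy L: M = 1.58×10⁻³
Alloy C has the largest M.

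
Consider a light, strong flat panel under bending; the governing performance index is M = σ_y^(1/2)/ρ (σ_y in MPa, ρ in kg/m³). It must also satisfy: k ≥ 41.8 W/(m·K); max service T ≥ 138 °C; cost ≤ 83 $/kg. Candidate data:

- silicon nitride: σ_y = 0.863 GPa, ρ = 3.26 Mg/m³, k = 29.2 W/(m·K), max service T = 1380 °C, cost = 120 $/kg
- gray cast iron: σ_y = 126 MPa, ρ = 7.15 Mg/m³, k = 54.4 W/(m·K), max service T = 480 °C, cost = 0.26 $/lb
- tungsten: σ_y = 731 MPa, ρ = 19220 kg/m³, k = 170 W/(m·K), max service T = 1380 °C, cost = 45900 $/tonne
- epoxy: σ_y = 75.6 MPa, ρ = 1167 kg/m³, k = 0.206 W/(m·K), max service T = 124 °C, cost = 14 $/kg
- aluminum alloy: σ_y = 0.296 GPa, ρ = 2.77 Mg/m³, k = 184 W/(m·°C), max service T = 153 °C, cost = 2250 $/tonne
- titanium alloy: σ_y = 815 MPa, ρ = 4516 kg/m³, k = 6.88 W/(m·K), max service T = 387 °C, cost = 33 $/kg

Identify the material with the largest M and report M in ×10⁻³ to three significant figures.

aluminum alloy, M = 6.21×10⁻³

Screen on constraints: k ≥ 41.8 W/(m·K); max service T ≥ 138 °C; cost ≤ 83 $/kg. Survivors: gray cast iron, tungsten, aluminum alloy.
In SI units:
  gray cast iron: σ_y = 126.0 MPa, ρ = 7150 kg/m³
  tungsten: σ_y = 731.0 MPa, ρ = 19220 kg/m³
  aluminum alloy: σ_y = 296.0 MPa, ρ = 2770 kg/m³
  aluminum alloy: M = 6.21×10⁻³
  gray cast iron: M = 1.57×10⁻³
  tungsten: M = 1.41×10⁻³
Aluminum alloy has the largest M.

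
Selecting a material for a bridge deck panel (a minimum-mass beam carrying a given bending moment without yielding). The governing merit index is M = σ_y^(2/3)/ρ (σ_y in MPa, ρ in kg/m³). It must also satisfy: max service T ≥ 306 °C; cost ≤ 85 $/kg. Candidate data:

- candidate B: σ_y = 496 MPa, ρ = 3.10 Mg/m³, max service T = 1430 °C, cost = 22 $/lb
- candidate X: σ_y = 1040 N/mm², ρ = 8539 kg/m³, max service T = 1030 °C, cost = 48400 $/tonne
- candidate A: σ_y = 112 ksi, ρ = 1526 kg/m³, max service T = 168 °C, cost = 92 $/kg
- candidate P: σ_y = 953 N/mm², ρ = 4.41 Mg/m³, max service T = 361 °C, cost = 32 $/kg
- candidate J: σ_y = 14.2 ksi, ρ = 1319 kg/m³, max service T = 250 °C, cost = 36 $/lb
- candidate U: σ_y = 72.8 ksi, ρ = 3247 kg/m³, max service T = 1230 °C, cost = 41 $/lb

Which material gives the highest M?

candidate P

Screen on constraints: max service T ≥ 306 °C; cost ≤ 85 $/kg. Survivors: candidate B, candidate X, candidate P.
After converting to SI:
  candidate B: σ_y = 496.0 MPa, ρ = 3100 kg/m³
  candidate X: σ_y = 1040 MPa, ρ = 8539 kg/m³
  candidate P: σ_y = 953.0 MPa, ρ = 4410 kg/m³
  candidate P: M = 22.0×10⁻³
  candidate B: M = 20.2×10⁻³
  candidate X: M = 12.0×10⁻³
Highest index: candidate P.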